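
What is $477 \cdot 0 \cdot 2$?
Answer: $0$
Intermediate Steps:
$477 \cdot 0 \cdot 2 = 477 \cdot 0 = 0$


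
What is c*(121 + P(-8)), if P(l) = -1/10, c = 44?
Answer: 26598/5 ≈ 5319.6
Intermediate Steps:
P(l) = -⅒ (P(l) = -1*⅒ = -⅒)
c*(121 + P(-8)) = 44*(121 - ⅒) = 44*(1209/10) = 26598/5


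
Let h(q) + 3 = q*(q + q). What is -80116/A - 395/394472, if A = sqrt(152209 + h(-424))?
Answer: -395/394472 - 40058*sqrt(78)/3159 ≈ -111.99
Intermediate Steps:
h(q) = -3 + 2*q**2 (h(q) = -3 + q*(q + q) = -3 + q*(2*q) = -3 + 2*q**2)
A = 81*sqrt(78) (A = sqrt(152209 + (-3 + 2*(-424)**2)) = sqrt(152209 + (-3 + 2*179776)) = sqrt(152209 + (-3 + 359552)) = sqrt(152209 + 359549) = sqrt(511758) = 81*sqrt(78) ≈ 715.37)
-80116/A - 395/394472 = -80116*sqrt(78)/6318 - 395/394472 = -40058*sqrt(78)/3159 - 395*1/394472 = -40058*sqrt(78)/3159 - 395/394472 = -395/394472 - 40058*sqrt(78)/3159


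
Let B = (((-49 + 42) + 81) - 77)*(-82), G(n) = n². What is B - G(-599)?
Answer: -358555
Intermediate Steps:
B = 246 (B = ((-7 + 81) - 77)*(-82) = (74 - 77)*(-82) = -3*(-82) = 246)
B - G(-599) = 246 - 1*(-599)² = 246 - 1*358801 = 246 - 358801 = -358555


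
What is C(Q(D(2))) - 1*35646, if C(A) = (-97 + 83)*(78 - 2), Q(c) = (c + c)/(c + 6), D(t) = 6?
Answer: -36710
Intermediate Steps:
Q(c) = 2*c/(6 + c) (Q(c) = (2*c)/(6 + c) = 2*c/(6 + c))
C(A) = -1064 (C(A) = -14*76 = -1064)
C(Q(D(2))) - 1*35646 = -1064 - 1*35646 = -1064 - 35646 = -36710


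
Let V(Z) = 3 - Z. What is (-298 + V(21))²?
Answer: 99856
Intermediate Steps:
(-298 + V(21))² = (-298 + (3 - 1*21))² = (-298 + (3 - 21))² = (-298 - 18)² = (-316)² = 99856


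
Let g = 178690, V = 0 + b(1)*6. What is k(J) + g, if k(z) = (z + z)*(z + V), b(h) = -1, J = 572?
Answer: 826194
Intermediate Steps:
V = -6 (V = 0 - 1*6 = 0 - 6 = -6)
k(z) = 2*z*(-6 + z) (k(z) = (z + z)*(z - 6) = (2*z)*(-6 + z) = 2*z*(-6 + z))
k(J) + g = 2*572*(-6 + 572) + 178690 = 2*572*566 + 178690 = 647504 + 178690 = 826194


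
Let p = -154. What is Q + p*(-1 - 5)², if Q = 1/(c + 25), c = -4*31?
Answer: -548857/99 ≈ -5544.0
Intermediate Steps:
c = -124
Q = -1/99 (Q = 1/(-124 + 25) = 1/(-99) = -1/99 ≈ -0.010101)
Q + p*(-1 - 5)² = -1/99 - 154*(-1 - 5)² = -1/99 - 154*(-6)² = -1/99 - 154*36 = -1/99 - 5544 = -548857/99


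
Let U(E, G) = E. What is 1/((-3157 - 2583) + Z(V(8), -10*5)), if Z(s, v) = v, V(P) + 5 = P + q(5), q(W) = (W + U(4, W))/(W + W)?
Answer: -1/5790 ≈ -0.00017271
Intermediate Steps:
q(W) = (4 + W)/(2*W) (q(W) = (W + 4)/(W + W) = (4 + W)/((2*W)) = (4 + W)*(1/(2*W)) = (4 + W)/(2*W))
V(P) = -41/10 + P (V(P) = -5 + (P + (½)*(4 + 5)/5) = -5 + (P + (½)*(⅕)*9) = -5 + (P + 9/10) = -5 + (9/10 + P) = -41/10 + P)
1/((-3157 - 2583) + Z(V(8), -10*5)) = 1/((-3157 - 2583) - 10*5) = 1/(-5740 - 50) = 1/(-5790) = -1/5790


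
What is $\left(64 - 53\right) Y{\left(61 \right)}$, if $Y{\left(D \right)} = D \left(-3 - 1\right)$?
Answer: $-2684$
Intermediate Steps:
$Y{\left(D \right)} = - 4 D$ ($Y{\left(D \right)} = D \left(-4\right) = - 4 D$)
$\left(64 - 53\right) Y{\left(61 \right)} = \left(64 - 53\right) \left(\left(-4\right) 61\right) = 11 \left(-244\right) = -2684$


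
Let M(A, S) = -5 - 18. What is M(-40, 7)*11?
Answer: -253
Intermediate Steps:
M(A, S) = -23
M(-40, 7)*11 = -23*11 = -253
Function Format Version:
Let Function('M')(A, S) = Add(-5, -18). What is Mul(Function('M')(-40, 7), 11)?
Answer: -253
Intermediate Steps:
Function('M')(A, S) = -23
Mul(Function('M')(-40, 7), 11) = Mul(-23, 11) = -253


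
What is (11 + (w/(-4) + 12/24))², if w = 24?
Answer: 121/4 ≈ 30.250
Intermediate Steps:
(11 + (w/(-4) + 12/24))² = (11 + (24/(-4) + 12/24))² = (11 + (24*(-¼) + 12*(1/24)))² = (11 + (-6 + ½))² = (11 - 11/2)² = (11/2)² = 121/4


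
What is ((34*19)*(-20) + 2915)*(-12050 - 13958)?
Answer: 260210040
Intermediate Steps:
((34*19)*(-20) + 2915)*(-12050 - 13958) = (646*(-20) + 2915)*(-26008) = (-12920 + 2915)*(-26008) = -10005*(-26008) = 260210040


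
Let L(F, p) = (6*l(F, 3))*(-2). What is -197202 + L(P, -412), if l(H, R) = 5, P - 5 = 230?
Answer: -197262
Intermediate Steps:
P = 235 (P = 5 + 230 = 235)
L(F, p) = -60 (L(F, p) = (6*5)*(-2) = 30*(-2) = -60)
-197202 + L(P, -412) = -197202 - 60 = -197262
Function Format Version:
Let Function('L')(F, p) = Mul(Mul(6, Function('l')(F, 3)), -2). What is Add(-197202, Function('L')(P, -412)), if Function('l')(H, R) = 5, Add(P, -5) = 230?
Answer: -197262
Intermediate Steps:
P = 235 (P = Add(5, 230) = 235)
Function('L')(F, p) = -60 (Function('L')(F, p) = Mul(Mul(6, 5), -2) = Mul(30, -2) = -60)
Add(-197202, Function('L')(P, -412)) = Add(-197202, -60) = -197262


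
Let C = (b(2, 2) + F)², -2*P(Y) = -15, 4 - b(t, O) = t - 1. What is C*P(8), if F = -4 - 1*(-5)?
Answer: 120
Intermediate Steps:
b(t, O) = 5 - t (b(t, O) = 4 - (t - 1) = 4 - (-1 + t) = 4 + (1 - t) = 5 - t)
P(Y) = 15/2 (P(Y) = -½*(-15) = 15/2)
F = 1 (F = -4 + 5 = 1)
C = 16 (C = ((5 - 1*2) + 1)² = ((5 - 2) + 1)² = (3 + 1)² = 4² = 16)
C*P(8) = 16*(15/2) = 120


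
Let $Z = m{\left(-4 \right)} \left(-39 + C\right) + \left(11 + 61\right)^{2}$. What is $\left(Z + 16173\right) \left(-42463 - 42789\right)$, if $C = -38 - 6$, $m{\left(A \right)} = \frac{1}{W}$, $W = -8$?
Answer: $- \frac{3643222907}{2} \approx -1.8216 \cdot 10^{9}$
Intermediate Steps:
$m{\left(A \right)} = - \frac{1}{8}$ ($m{\left(A \right)} = \frac{1}{-8} = - \frac{1}{8}$)
$C = -44$ ($C = -38 - 6 = -44$)
$Z = \frac{41555}{8}$ ($Z = - \frac{-39 - 44}{8} + \left(11 + 61\right)^{2} = \left(- \frac{1}{8}\right) \left(-83\right) + 72^{2} = \frac{83}{8} + 5184 = \frac{41555}{8} \approx 5194.4$)
$\left(Z + 16173\right) \left(-42463 - 42789\right) = \left(\frac{41555}{8} + 16173\right) \left(-42463 - 42789\right) = \frac{170939}{8} \left(-85252\right) = - \frac{3643222907}{2}$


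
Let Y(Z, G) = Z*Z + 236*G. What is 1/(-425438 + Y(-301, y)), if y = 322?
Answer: -1/258845 ≈ -3.8633e-6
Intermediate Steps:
Y(Z, G) = Z² + 236*G
1/(-425438 + Y(-301, y)) = 1/(-425438 + ((-301)² + 236*322)) = 1/(-425438 + (90601 + 75992)) = 1/(-425438 + 166593) = 1/(-258845) = -1/258845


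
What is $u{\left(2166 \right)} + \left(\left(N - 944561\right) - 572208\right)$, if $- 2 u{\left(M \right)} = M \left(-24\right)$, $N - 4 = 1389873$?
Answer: $-100900$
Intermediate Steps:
$N = 1389877$ ($N = 4 + 1389873 = 1389877$)
$u{\left(M \right)} = 12 M$ ($u{\left(M \right)} = - \frac{M \left(-24\right)}{2} = - \frac{\left(-24\right) M}{2} = 12 M$)
$u{\left(2166 \right)} + \left(\left(N - 944561\right) - 572208\right) = 12 \cdot 2166 + \left(\left(1389877 - 944561\right) - 572208\right) = 25992 + \left(445316 - 572208\right) = 25992 - 126892 = -100900$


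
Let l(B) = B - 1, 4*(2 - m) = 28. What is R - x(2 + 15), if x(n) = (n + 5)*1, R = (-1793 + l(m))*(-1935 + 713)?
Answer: 2198356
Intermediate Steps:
m = -5 (m = 2 - 1/4*28 = 2 - 7 = -5)
l(B) = -1 + B
R = 2198378 (R = (-1793 + (-1 - 5))*(-1935 + 713) = (-1793 - 6)*(-1222) = -1799*(-1222) = 2198378)
x(n) = 5 + n (x(n) = (5 + n)*1 = 5 + n)
R - x(2 + 15) = 2198378 - (5 + (2 + 15)) = 2198378 - (5 + 17) = 2198378 - 1*22 = 2198378 - 22 = 2198356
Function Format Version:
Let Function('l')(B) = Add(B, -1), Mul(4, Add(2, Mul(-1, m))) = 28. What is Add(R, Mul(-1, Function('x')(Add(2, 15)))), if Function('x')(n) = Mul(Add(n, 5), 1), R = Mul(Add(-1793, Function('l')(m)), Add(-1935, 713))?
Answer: 2198356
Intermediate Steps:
m = -5 (m = Add(2, Mul(Rational(-1, 4), 28)) = Add(2, -7) = -5)
Function('l')(B) = Add(-1, B)
R = 2198378 (R = Mul(Add(-1793, Add(-1, -5)), Add(-1935, 713)) = Mul(Add(-1793, -6), -1222) = Mul(-1799, -1222) = 2198378)
Function('x')(n) = Add(5, n) (Function('x')(n) = Mul(Add(5, n), 1) = Add(5, n))
Add(R, Mul(-1, Function('x')(Add(2, 15)))) = Add(2198378, Mul(-1, Add(5, Add(2, 15)))) = Add(2198378, Mul(-1, Add(5, 17))) = Add(2198378, Mul(-1, 22)) = Add(2198378, -22) = 2198356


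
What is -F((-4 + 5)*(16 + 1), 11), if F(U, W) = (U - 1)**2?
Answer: -256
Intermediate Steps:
F(U, W) = (-1 + U)**2
-F((-4 + 5)*(16 + 1), 11) = -(-1 + (-4 + 5)*(16 + 1))**2 = -(-1 + 1*17)**2 = -(-1 + 17)**2 = -1*16**2 = -1*256 = -256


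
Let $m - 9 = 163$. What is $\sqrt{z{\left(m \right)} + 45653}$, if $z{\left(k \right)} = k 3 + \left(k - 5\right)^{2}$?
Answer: $\sqrt{74058} \approx 272.14$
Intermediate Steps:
$m = 172$ ($m = 9 + 163 = 172$)
$z{\left(k \right)} = \left(-5 + k\right)^{2} + 3 k$ ($z{\left(k \right)} = 3 k + \left(-5 + k\right)^{2} = \left(-5 + k\right)^{2} + 3 k$)
$\sqrt{z{\left(m \right)} + 45653} = \sqrt{\left(\left(-5 + 172\right)^{2} + 3 \cdot 172\right) + 45653} = \sqrt{\left(167^{2} + 516\right) + 45653} = \sqrt{\left(27889 + 516\right) + 45653} = \sqrt{28405 + 45653} = \sqrt{74058}$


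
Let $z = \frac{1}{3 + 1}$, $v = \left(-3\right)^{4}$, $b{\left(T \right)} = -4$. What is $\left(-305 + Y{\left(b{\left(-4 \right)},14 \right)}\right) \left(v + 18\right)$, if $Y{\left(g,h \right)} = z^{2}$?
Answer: $- \frac{483021}{16} \approx -30189.0$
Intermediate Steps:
$v = 81$
$z = \frac{1}{4} \approx 0.25$
$Y{\left(g,h \right)} = \frac{1}{16}$ ($Y{\left(g,h \right)} = \left(\frac{1}{4}\right)^{2} = \frac{1}{16}$)
$\left(-305 + Y{\left(b{\left(-4 \right)},14 \right)}\right) \left(v + 18\right) = \left(-305 + \frac{1}{16}\right) \left(81 + 18\right) = \left(- \frac{4879}{16}\right) 99 = - \frac{483021}{16}$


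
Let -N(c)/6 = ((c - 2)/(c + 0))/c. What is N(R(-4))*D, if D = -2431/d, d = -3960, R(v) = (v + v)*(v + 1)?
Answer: -2431/17280 ≈ -0.14068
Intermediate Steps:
R(v) = 2*v*(1 + v) (R(v) = (2*v)*(1 + v) = 2*v*(1 + v))
N(c) = -6*(-2 + c)/c**2 (N(c) = -6*(c - 2)/(c + 0)/c = -6*(-2 + c)/c/c = -6*(-2 + c)/c**2)
D = 221/360 (D = -2431/(-3960) = -2431*(-1/3960) = 221/360 ≈ 0.61389)
N(R(-4))*D = (6*(2 - 2*(-4)*(1 - 4))/(2*(-4)*(1 - 4))**2)*(221/360) = (6*(2 - 2*(-4)*(-3))/(2*(-4)*(-3))**2)*(221/360) = (6*(2 - 1*24)/24**2)*(221/360) = (6*(1/576)*(2 - 24))*(221/360) = (6*(1/576)*(-22))*(221/360) = -11/48*221/360 = -2431/17280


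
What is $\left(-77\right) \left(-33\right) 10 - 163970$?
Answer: $-138560$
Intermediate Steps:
$\left(-77\right) \left(-33\right) 10 - 163970 = 2541 \cdot 10 - 163970 = 25410 - 163970 = -138560$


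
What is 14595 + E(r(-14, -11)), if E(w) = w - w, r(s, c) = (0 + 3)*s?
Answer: 14595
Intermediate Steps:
r(s, c) = 3*s
E(w) = 0
14595 + E(r(-14, -11)) = 14595 + 0 = 14595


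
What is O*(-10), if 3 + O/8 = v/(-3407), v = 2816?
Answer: 1042960/3407 ≈ 306.12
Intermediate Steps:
O = -104296/3407 (O = -24 + 8*(2816/(-3407)) = -24 + 8*(2816*(-1/3407)) = -24 + 8*(-2816/3407) = -24 - 22528/3407 = -104296/3407 ≈ -30.612)
O*(-10) = -104296/3407*(-10) = 1042960/3407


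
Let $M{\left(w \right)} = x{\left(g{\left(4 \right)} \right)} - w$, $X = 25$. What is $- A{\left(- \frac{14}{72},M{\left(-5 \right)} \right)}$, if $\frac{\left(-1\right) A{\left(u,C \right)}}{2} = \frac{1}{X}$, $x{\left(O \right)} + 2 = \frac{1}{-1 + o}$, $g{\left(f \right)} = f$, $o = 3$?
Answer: $\frac{2}{25} \approx 0.08$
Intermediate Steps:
$x{\left(O \right)} = - \frac{3}{2}$ ($x{\left(O \right)} = -2 + \frac{1}{-1 + 3} = -2 + \frac{1}{2} = - \frac{3}{2}$)
$M{\left(w \right)} = - \frac{3}{2} - w$
$A{\left(u,C \right)} = - \frac{2}{25}$
$- A{\left(- \frac{14}{72},M{\left(-5 \right)} \right)} = \left(-1\right) \left(- \frac{2}{25}\right) = \frac{2}{25}$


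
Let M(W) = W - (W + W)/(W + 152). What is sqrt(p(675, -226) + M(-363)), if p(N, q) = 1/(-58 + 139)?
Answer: 38*I*sqrt(915107)/1899 ≈ 19.142*I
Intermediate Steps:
M(W) = W - 2*W/(152 + W)
p(N, q) = 1/81
sqrt(p(675, -226) + M(-363)) = sqrt(1/81 - 363*(150 - 363)/(152 - 363)) = sqrt(1/81 - 363*(-213)/(-211)) = sqrt(1/81 - 363*(-1/211)*(-213)) = sqrt(1/81 - 77319/211) = sqrt(-6262628/17091) = 38*I*sqrt(915107)/1899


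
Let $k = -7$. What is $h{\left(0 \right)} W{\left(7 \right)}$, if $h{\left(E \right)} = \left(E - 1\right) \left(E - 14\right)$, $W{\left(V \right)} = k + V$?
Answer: $0$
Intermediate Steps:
$W{\left(V \right)} = -7 + V$
$h{\left(E \right)} = \left(-1 + E\right) \left(-14 + E\right)$
$h{\left(0 \right)} W{\left(7 \right)} = \left(14 + 0^{2} - 0\right) \left(-7 + 7\right) = \left(14 + 0 + 0\right) 0 = 14 \cdot 0 = 0$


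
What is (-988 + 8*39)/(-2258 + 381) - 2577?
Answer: -4836353/1877 ≈ -2576.6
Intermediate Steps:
(-988 + 8*39)/(-2258 + 381) - 2577 = (-988 + 312)/(-1877) - 2577 = -676*(-1/1877) - 2577 = 676/1877 - 2577 = -4836353/1877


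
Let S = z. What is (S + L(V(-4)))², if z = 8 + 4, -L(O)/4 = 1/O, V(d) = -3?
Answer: 1600/9 ≈ 177.78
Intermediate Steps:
L(O) = -4/O
z = 12
S = 12
(S + L(V(-4)))² = (12 - 4/(-3))² = (12 - 4*(-⅓))² = (12 + 4/3)² = (40/3)² = 1600/9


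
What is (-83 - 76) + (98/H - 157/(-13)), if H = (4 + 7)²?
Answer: -229836/1573 ≈ -146.11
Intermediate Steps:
H = 121 (H = 11² = 121)
(-83 - 76) + (98/H - 157/(-13)) = (-83 - 76) + (98/121 - 157/(-13)) = -159 + (98*(1/121) - 157*(-1/13)) = -159 + (98/121 + 157/13) = -159 + 20271/1573 = -229836/1573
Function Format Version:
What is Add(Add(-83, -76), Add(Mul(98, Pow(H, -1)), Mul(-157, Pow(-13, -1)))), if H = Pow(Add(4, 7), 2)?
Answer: Rational(-229836, 1573) ≈ -146.11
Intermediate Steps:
H = 121 (H = Pow(11, 2) = 121)
Add(Add(-83, -76), Add(Mul(98, Pow(H, -1)), Mul(-157, Pow(-13, -1)))) = Add(Add(-83, -76), Add(Mul(98, Pow(121, -1)), Mul(-157, Pow(-13, -1)))) = Add(-159, Add(Mul(98, Rational(1, 121)), Mul(-157, Rational(-1, 13)))) = Add(-159, Add(Rational(98, 121), Rational(157, 13))) = Add(-159, Rational(20271, 1573)) = Rational(-229836, 1573)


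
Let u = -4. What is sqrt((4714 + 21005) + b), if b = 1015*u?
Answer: 11*sqrt(179) ≈ 147.17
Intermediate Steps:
b = -4060 (b = 1015*(-4) = -4060)
sqrt((4714 + 21005) + b) = sqrt((4714 + 21005) - 4060) = sqrt(25719 - 4060) = sqrt(21659) = 11*sqrt(179)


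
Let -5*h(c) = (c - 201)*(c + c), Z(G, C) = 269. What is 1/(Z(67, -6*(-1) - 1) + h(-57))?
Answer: -5/28067 ≈ -0.00017815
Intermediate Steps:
h(c) = -2*c*(-201 + c)/5 (h(c) = -(c - 201)*(c + c)/5 = -(-201 + c)*2*c/5 = -2*c*(-201 + c)/5)
1/(Z(67, -6*(-1) - 1) + h(-57)) = 1/(269 + (2/5)*(-57)*(201 - 1*(-57))) = 1/(269 + (2/5)*(-57)*(201 + 57)) = 1/(269 + (2/5)*(-57)*258) = 1/(269 - 29412/5) = 1/(-28067/5) = -5/28067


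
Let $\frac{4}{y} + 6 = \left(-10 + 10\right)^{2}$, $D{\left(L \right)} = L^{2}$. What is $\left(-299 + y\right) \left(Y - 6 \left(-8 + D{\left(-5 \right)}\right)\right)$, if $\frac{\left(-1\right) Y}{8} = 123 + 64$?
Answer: $\frac{1436602}{3} \approx 4.7887 \cdot 10^{5}$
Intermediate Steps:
$Y = -1496$ ($Y = - 8 \left(123 + 64\right) = \left(-8\right) 187 = -1496$)
$y = - \frac{2}{3}$ ($y = \frac{4}{-6 + \left(-10 + 10\right)^{2}} = \frac{4}{-6 + 0^{2}} = \frac{4}{-6 + 0} = \frac{4}{-6} = 4 \left(- \frac{1}{6}\right) = - \frac{2}{3} \approx -0.66667$)
$\left(-299 + y\right) \left(Y - 6 \left(-8 + D{\left(-5 \right)}\right)\right) = \left(-299 - \frac{2}{3}\right) \left(-1496 - 6 \left(-8 + \left(-5\right)^{2}\right)\right) = - \frac{899 \left(-1496 - 6 \left(-8 + 25\right)\right)}{3} = - \frac{899 \left(-1496 - 102\right)}{3} = \left(- \frac{899}{3}\right) \left(-1598\right) = \frac{1436602}{3}$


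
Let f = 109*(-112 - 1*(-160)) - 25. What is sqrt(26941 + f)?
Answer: 6*sqrt(893) ≈ 179.30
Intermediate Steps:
f = 5207 (f = 109*(-112 + 160) - 25 = 109*48 - 25 = 5232 - 25 = 5207)
sqrt(26941 + f) = sqrt(26941 + 5207) = sqrt(32148) = 6*sqrt(893)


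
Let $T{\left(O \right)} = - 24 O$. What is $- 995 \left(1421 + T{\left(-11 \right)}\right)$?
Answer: $-1676575$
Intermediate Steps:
$- 995 \left(1421 + T{\left(-11 \right)}\right) = - 995 \left(1421 - -264\right) = - 995 \left(1421 + 264\right) = \left(-995\right) 1685 = -1676575$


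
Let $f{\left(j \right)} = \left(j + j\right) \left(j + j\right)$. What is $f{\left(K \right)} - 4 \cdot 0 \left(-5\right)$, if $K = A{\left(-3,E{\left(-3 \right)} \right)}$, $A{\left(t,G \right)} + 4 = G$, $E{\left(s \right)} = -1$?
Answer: $100$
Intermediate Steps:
$A{\left(t,G \right)} = -4 + G$
$K = -5$ ($K = -4 - 1 = -5$)
$f{\left(j \right)} = 4 j^{2}$ ($f{\left(j \right)} = 2 j 2 j = 4 j^{2}$)
$f{\left(K \right)} - 4 \cdot 0 \left(-5\right) = 4 \left(-5\right)^{2} - 4 \cdot 0 \left(-5\right) = 4 \cdot 25 - 0 \left(-5\right) = 100 - 0 = 100 + 0 = 100$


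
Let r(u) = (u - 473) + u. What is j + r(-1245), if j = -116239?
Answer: -119202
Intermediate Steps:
r(u) = -473 + 2*u (r(u) = (-473 + u) + u = -473 + 2*u)
j + r(-1245) = -116239 + (-473 + 2*(-1245)) = -116239 + (-473 - 2490) = -116239 - 2963 = -119202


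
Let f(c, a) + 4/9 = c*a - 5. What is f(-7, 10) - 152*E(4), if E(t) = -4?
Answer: 4793/9 ≈ 532.56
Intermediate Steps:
f(c, a) = -49/9 + a*c (f(c, a) = -4/9 + (c*a - 5) = -4/9 + (a*c - 5) = -4/9 + (-5 + a*c) = -49/9 + a*c)
f(-7, 10) - 152*E(4) = (-49/9 + 10*(-7)) - 152*(-4) = (-49/9 - 70) + 608 = -679/9 + 608 = 4793/9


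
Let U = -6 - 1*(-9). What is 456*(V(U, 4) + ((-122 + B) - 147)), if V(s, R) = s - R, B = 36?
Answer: -106704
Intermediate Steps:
U = 3 (U = -6 + 9 = 3)
456*(V(U, 4) + ((-122 + B) - 147)) = 456*((3 - 1*4) + ((-122 + 36) - 147)) = 456*((3 - 4) + (-86 - 147)) = 456*(-1 - 233) = 456*(-234) = -106704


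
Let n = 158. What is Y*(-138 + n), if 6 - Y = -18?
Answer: 480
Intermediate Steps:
Y = 24 (Y = 6 - 1*(-18) = 6 + 18 = 24)
Y*(-138 + n) = 24*(-138 + 158) = 24*20 = 480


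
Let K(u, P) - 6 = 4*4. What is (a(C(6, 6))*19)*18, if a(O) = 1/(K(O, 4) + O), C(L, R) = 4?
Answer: 171/13 ≈ 13.154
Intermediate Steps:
K(u, P) = 22 (K(u, P) = 6 + 4*4 = 6 + 16 = 22)
a(O) = 1/(22 + O)
(a(C(6, 6))*19)*18 = (19/(22 + 4))*18 = (19/26)*18 = 171/13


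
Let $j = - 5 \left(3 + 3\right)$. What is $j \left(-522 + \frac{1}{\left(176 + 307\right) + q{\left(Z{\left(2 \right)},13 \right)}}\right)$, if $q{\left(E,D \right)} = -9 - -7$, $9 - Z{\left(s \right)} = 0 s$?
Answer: $\frac{7532430}{481} \approx 15660.0$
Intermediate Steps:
$Z{\left(s \right)} = 9$ ($Z{\left(s \right)} = 9 - 0 s = 9 - 0 = 9 + 0 = 9$)
$q{\left(E,D \right)} = -2$ ($q{\left(E,D \right)} = -9 + 7 = -2$)
$j = -30$ ($j = \left(-5\right) 6 = -30$)
$j \left(-522 + \frac{1}{\left(176 + 307\right) + q{\left(Z{\left(2 \right)},13 \right)}}\right) = - 30 \left(-522 + \frac{1}{\left(176 + 307\right) - 2}\right) = - 30 \left(-522 + \frac{1}{483 - 2}\right) = - 30 \left(-522 + \frac{1}{481}\right) = \left(-30\right) \left(- \frac{251081}{481}\right) = \frac{7532430}{481}$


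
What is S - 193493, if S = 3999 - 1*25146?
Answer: -214640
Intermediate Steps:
S = -21147 (S = 3999 - 25146 = -21147)
S - 193493 = -21147 - 193493 = -214640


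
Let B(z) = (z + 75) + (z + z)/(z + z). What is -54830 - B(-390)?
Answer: -54516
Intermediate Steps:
B(z) = 76 + z (B(z) = (75 + z) + (2*z)/((2*z)) = (75 + z) + (2*z)*(1/(2*z)) = (75 + z) + 1 = 76 + z)
-54830 - B(-390) = -54830 - (76 - 390) = -54830 - 1*(-314) = -54830 + 314 = -54516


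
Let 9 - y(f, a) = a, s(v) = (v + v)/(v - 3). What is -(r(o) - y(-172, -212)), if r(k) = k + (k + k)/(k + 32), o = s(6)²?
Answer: 613/3 ≈ 204.33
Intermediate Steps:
s(v) = 2*v/(-3 + v) (s(v) = (2*v)/(-3 + v) = 2*v/(-3 + v))
y(f, a) = 9 - a
o = 16 (o = (2*6/(-3 + 6))² = (2*6/3)² = (2*6*(⅓))² = 4² = 16)
r(k) = k + 2*k/(32 + k) (r(k) = k + (2*k)/(32 + k) = k + 2*k/(32 + k))
-(r(o) - y(-172, -212)) = -(16*(34 + 16)/(32 + 16) - (9 - 1*(-212))) = -(16*50/48 - (9 + 212)) = -(16*(1/48)*50 - 1*221) = -(50/3 - 221) = -1*(-613/3) = 613/3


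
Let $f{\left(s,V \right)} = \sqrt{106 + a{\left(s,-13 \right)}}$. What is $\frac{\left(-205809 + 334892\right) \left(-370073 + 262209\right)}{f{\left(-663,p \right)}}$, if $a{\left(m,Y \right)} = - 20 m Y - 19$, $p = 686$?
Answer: $\frac{13923408712 i \sqrt{172293}}{172293} \approx 3.3544 \cdot 10^{7} i$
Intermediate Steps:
$a{\left(m,Y \right)} = -19 - 20 Y m$ ($a{\left(m,Y \right)} = - 20 Y m - 19 = -19 - 20 Y m$)
$f{\left(s,V \right)} = \sqrt{87 + 260 s}$ ($f{\left(s,V \right)} = \sqrt{106 - \left(19 - 260 s\right)} = \sqrt{106 + \left(-19 + 260 s\right)} = \sqrt{87 + 260 s}$)
$\frac{\left(-205809 + 334892\right) \left(-370073 + 262209\right)}{f{\left(-663,p \right)}} = \frac{\left(-205809 + 334892\right) \left(-370073 + 262209\right)}{\sqrt{87 + 260 \left(-663\right)}} = \frac{129083 \left(-107864\right)}{\sqrt{87 - 172380}} = - \frac{13923408712}{\sqrt{-172293}} = - \frac{13923408712}{i \sqrt{172293}} = - 13923408712 \left(- \frac{i \sqrt{172293}}{172293}\right) = \frac{13923408712 i \sqrt{172293}}{172293}$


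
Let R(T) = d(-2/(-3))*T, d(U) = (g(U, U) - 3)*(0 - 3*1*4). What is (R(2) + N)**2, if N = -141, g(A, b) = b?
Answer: 7225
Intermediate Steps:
d(U) = 36 - 12*U (d(U) = (U - 3)*(0 - 3*1*4) = (-3 + U)*(0 - 3*4) = (-3 + U)*(0 - 12) = (-3 + U)*(-12) = 36 - 12*U)
R(T) = 28*T (R(T) = (36 - (-24)/(-3))*T = (36 - (-24)*(-1)/3)*T = (36 - 12*2/3)*T = (36 - 8)*T = 28*T)
(R(2) + N)**2 = (28*2 - 141)**2 = (56 - 141)**2 = (-85)**2 = 7225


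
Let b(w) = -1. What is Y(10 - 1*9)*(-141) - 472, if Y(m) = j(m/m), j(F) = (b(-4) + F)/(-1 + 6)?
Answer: -472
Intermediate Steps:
j(F) = -1/5 + F/5 (j(F) = (-1 + F)/(-1 + 6) = (-1 + F)/5 = (-1 + F)*(1/5) = -1/5 + F/5)
Y(m) = 0 (Y(m) = -1/5 + (m/m)/5 = -1/5 + (1/5)*1 = -1/5 + 1/5 = 0)
Y(10 - 1*9)*(-141) - 472 = 0*(-141) - 472 = 0 - 472 = -472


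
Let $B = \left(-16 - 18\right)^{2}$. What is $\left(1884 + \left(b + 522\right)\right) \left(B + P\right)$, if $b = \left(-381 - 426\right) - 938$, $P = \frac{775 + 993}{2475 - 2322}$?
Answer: $\frac{6945788}{9} \approx 7.7175 \cdot 10^{5}$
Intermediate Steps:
$P = \frac{104}{9}$ ($P = \frac{1768}{153} = 1768 \cdot \frac{1}{153} = \frac{104}{9} \approx 11.556$)
$b = -1745$ ($b = \left(-381 - 426\right) - 938 = -807 - 938 = -1745$)
$B = 1156$ ($B = \left(-34\right)^{2} = 1156$)
$\left(1884 + \left(b + 522\right)\right) \left(B + P\right) = \left(1884 + \left(-1745 + 522\right)\right) \left(1156 + \frac{104}{9}\right) = \left(1884 - 1223\right) \frac{10508}{9} = 661 \cdot \frac{10508}{9} = \frac{6945788}{9}$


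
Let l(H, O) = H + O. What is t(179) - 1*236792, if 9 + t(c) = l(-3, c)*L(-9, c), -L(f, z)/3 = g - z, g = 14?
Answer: -149681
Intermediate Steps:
L(f, z) = -42 + 3*z (L(f, z) = -3*(14 - z) = -42 + 3*z)
t(c) = -9 + (-42 + 3*c)*(-3 + c) (t(c) = -9 + (-3 + c)*(-42 + 3*c) = -9 + (-42 + 3*c)*(-3 + c))
t(179) - 1*236792 = (-9 + 3*(-14 + 179)*(-3 + 179)) - 1*236792 = (-9 + 3*165*176) - 236792 = (-9 + 87120) - 236792 = 87111 - 236792 = -149681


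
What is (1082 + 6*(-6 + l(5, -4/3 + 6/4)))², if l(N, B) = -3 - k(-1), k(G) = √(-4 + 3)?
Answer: 1056748 - 12336*I ≈ 1.0567e+6 - 12336.0*I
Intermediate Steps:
k(G) = I (k(G) = √(-1) = I)
l(N, B) = -3 - I
(1082 + 6*(-6 + l(5, -4/3 + 6/4)))² = (1082 + 6*(-6 + (-3 - I)))² = (1082 + 6*(-9 - I))² = (1082 + (-54 - 6*I))² = (1028 - 6*I)²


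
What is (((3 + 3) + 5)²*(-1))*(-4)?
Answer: 484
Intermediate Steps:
(((3 + 3) + 5)²*(-1))*(-4) = ((6 + 5)²*(-1))*(-4) = (11²*(-1))*(-4) = (121*(-1))*(-4) = -121*(-4) = 484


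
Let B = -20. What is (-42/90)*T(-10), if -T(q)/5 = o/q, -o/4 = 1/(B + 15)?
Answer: -14/75 ≈ -0.18667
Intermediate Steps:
o = ⅘ (o = -4/(-20 + 15) = -4/(-5) = -4*(-⅕) = ⅘ ≈ 0.80000)
T(q) = -4/q
(-42/90)*T(-10) = (-42/90)*(-4/(-10)) = (-42*1/90)*(-4*(-⅒)) = -7/15*⅖ = -14/75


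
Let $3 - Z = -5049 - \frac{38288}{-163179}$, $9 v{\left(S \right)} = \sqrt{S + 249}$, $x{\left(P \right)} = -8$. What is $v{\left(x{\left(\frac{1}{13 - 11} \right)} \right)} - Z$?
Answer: $- \frac{824342020}{163179} + \frac{\sqrt{241}}{9} \approx -5050.0$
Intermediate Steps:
$v{\left(S \right)} = \frac{\sqrt{249 + S}}{9}$ ($v{\left(S \right)} = \frac{\sqrt{S + 249}}{9} = \frac{\sqrt{249 + S}}{9}$)
$Z = \frac{824342020}{163179}$ ($Z = 3 - \left(-5049 - \frac{38288}{-163179}\right) = 3 - \left(-5049 - - \frac{38288}{163179}\right) = 3 - \left(-5049 + \frac{38288}{163179}\right) = 3 - - \frac{823852483}{163179} = 3 + \frac{823852483}{163179} = \frac{824342020}{163179} \approx 5051.8$)
$v{\left(x{\left(\frac{1}{13 - 11} \right)} \right)} - Z = \frac{\sqrt{249 - 8}}{9} - \frac{824342020}{163179} = \frac{\sqrt{241}}{9} - \frac{824342020}{163179} = - \frac{824342020}{163179} + \frac{\sqrt{241}}{9}$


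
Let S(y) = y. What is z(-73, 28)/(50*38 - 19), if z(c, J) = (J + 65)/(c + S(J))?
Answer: -31/28215 ≈ -0.0010987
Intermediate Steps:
z(c, J) = (65 + J)/(J + c) (z(c, J) = (J + 65)/(c + J) = (65 + J)/(J + c))
z(-73, 28)/(50*38 - 19) = ((65 + 28)/(28 - 73))/(50*38 - 19) = (93/(-45))/(1900 - 19) = -1/45*93/1881 = -31/15*1/1881 = -31/28215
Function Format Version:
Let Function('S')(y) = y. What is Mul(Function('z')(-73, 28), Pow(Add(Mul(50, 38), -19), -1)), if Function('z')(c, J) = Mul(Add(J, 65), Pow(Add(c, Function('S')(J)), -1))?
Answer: Rational(-31, 28215) ≈ -0.0010987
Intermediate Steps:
Function('z')(c, J) = Mul(Pow(Add(J, c), -1), Add(65, J)) (Function('z')(c, J) = Mul(Add(J, 65), Pow(Add(c, J), -1)) = Mul(Add(65, J), Pow(Add(J, c), -1)) = Mul(Pow(Add(J, c), -1), Add(65, J)))
Mul(Function('z')(-73, 28), Pow(Add(Mul(50, 38), -19), -1)) = Mul(Mul(Pow(Add(28, -73), -1), Add(65, 28)), Pow(Add(Mul(50, 38), -19), -1)) = Mul(Mul(Pow(-45, -1), 93), Pow(Add(1900, -19), -1)) = Mul(Mul(Rational(-1, 45), 93), Pow(1881, -1)) = Mul(Rational(-31, 15), Rational(1, 1881)) = Rational(-31, 28215)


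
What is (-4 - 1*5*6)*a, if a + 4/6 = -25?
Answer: 2618/3 ≈ 872.67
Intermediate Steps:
a = -77/3 (a = -⅔ - 25 = -77/3 ≈ -25.667)
(-4 - 1*5*6)*a = (-4 - 1*5*6)*(-77/3) = (-4 - 5*6)*(-77/3) = (-4 - 30)*(-77/3) = -34*(-77/3) = 2618/3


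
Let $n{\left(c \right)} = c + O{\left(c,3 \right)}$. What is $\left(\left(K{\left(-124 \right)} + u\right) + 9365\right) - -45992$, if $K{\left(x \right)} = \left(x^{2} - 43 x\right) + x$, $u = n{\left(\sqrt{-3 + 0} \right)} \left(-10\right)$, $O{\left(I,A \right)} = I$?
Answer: $75941 - 20 i \sqrt{3} \approx 75941.0 - 34.641 i$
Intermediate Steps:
$n{\left(c \right)} = 2 c$ ($n{\left(c \right)} = c + c = 2 c$)
$u = - 20 i \sqrt{3}$ ($u = 2 \sqrt{-3 + 0} \left(-10\right) = 2 \sqrt{-3} \left(-10\right) = 2 i \sqrt{3} \left(-10\right) = - 20 i \sqrt{3} \approx - 34.641 i$)
$K{\left(x \right)} = x^{2} - 42 x$
$\left(\left(K{\left(-124 \right)} + u\right) + 9365\right) - -45992 = \left(\left(- 124 \left(-42 - 124\right) - 20 i \sqrt{3}\right) + 9365\right) - -45992 = \left(\left(\left(-124\right) \left(-166\right) - 20 i \sqrt{3}\right) + 9365\right) + 45992 = \left(\left(20584 - 20 i \sqrt{3}\right) + 9365\right) + 45992 = \left(29949 - 20 i \sqrt{3}\right) + 45992 = 75941 - 20 i \sqrt{3}$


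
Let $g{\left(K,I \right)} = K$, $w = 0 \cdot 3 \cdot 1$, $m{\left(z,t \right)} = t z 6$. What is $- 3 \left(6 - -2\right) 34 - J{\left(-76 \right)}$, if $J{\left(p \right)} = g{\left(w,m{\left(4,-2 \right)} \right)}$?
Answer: $-816$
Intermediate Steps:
$m{\left(z,t \right)} = 6 t z$
$w = 0$ ($w = 0 \cdot 1 = 0$)
$J{\left(p \right)} = 0$
$- 3 \left(6 - -2\right) 34 - J{\left(-76 \right)} = - 3 \left(6 - -2\right) 34 - 0 = - 3 \left(6 + 2\right) 34 + 0 = \left(-3\right) 8 \cdot 34 + 0 = \left(-24\right) 34 + 0 = -816 + 0 = -816$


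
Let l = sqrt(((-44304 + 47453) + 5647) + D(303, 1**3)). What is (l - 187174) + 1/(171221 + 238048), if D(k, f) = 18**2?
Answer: -76604515805/409269 + 4*sqrt(570) ≈ -1.8708e+5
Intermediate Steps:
D(k, f) = 324
l = 4*sqrt(570) (l = sqrt(((-44304 + 47453) + 5647) + 324) = sqrt((3149 + 5647) + 324) = sqrt(8796 + 324) = sqrt(9120) = 4*sqrt(570) ≈ 95.499)
(l - 187174) + 1/(171221 + 238048) = (4*sqrt(570) - 187174) + 1/(171221 + 238048) = (-187174 + 4*sqrt(570)) + 1/409269 = -76604515805/409269 + 4*sqrt(570)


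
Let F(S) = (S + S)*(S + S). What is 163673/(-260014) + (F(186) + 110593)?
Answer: 64737342005/260014 ≈ 2.4898e+5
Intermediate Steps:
F(S) = 4*S**2 (F(S) = (2*S)*(2*S) = 4*S**2)
163673/(-260014) + (F(186) + 110593) = 163673/(-260014) + (4*186**2 + 110593) = 163673*(-1/260014) + (4*34596 + 110593) = -163673/260014 + (138384 + 110593) = -163673/260014 + 248977 = 64737342005/260014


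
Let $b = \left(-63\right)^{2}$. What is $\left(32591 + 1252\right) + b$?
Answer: $37812$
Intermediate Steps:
$b = 3969$
$\left(32591 + 1252\right) + b = \left(32591 + 1252\right) + 3969 = 33843 + 3969 = 37812$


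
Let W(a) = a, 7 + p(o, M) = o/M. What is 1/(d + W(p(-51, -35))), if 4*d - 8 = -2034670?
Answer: -70/35606973 ≈ -1.9659e-6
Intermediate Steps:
p(o, M) = -7 + o/M
d = -1017331/2 (d = 2 + (1/4)*(-2034670) = 2 - 1017335/2 = -1017331/2 ≈ -5.0867e+5)
1/(d + W(p(-51, -35))) = 1/(-1017331/2 + (-7 - 51/(-35))) = 1/(-1017331/2 + (-7 - 51*(-1/35))) = 1/(-1017331/2 + (-7 + 51/35)) = 1/(-1017331/2 - 194/35) = 1/(-35606973/70) = -70/35606973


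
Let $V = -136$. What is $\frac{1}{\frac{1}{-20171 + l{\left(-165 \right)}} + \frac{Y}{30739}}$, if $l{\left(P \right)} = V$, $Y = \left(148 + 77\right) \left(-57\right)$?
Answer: $- \frac{624216873}{260468014} \approx -2.3965$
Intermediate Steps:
$Y = -12825$ ($Y = 225 \left(-57\right) = -12825$)
$l{\left(P \right)} = -136$
$\frac{1}{\frac{1}{-20171 + l{\left(-165 \right)}} + \frac{Y}{30739}} = \frac{1}{\frac{1}{-20171 - 136} - \frac{12825}{30739}} = \frac{1}{\frac{1}{-20307} - \frac{12825}{30739}} = \frac{1}{- \frac{1}{20307} - \frac{12825}{30739}} = \frac{1}{- \frac{260468014}{624216873}} = - \frac{624216873}{260468014}$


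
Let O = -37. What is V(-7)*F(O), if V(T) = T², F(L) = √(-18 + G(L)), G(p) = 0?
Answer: 147*I*√2 ≈ 207.89*I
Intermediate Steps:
F(L) = 3*I*√2 (F(L) = √(-18 + 0) = √(-18) = 3*I*√2)
V(-7)*F(O) = (-7)²*(3*I*√2) = 49*(3*I*√2) = 147*I*√2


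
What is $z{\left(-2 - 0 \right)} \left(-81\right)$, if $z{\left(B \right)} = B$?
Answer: $162$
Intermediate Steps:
$z{\left(-2 - 0 \right)} \left(-81\right) = \left(-2 - 0\right) \left(-81\right) = \left(-2 + 0\right) \left(-81\right) = \left(-2\right) \left(-81\right) = 162$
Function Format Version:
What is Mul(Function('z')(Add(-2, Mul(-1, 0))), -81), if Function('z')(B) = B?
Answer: 162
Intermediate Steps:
Mul(Function('z')(Add(-2, Mul(-1, 0))), -81) = Mul(Add(-2, Mul(-1, 0)), -81) = Mul(Add(-2, 0), -81) = Mul(-2, -81) = 162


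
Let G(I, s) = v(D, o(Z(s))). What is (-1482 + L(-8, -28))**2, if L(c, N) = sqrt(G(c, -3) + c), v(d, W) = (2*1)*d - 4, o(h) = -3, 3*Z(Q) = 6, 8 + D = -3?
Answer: (1482 - I*sqrt(34))**2 ≈ 2.1963e+6 - 1.728e+4*I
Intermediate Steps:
D = -11 (D = -8 - 3 = -11)
Z(Q) = 2 (Z(Q) = (1/3)*6 = 2)
v(d, W) = -4 + 2*d (v(d, W) = 2*d - 4 = -4 + 2*d)
G(I, s) = -26 (G(I, s) = -4 + 2*(-11) = -4 - 22 = -26)
L(c, N) = sqrt(-26 + c)
(-1482 + L(-8, -28))**2 = (-1482 + sqrt(-26 - 8))**2 = (-1482 + sqrt(-34))**2 = (-1482 + I*sqrt(34))**2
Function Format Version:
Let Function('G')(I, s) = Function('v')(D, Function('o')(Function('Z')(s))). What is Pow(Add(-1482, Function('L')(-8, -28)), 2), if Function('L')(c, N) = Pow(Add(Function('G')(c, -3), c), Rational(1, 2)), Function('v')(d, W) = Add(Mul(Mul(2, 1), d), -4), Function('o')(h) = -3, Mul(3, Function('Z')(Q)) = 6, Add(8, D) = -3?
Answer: Pow(Add(1482, Mul(-1, I, Pow(34, Rational(1, 2)))), 2) ≈ Add(2.1963e+6, Mul(-1.728e+4, I))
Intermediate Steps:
D = -11 (D = Add(-8, -3) = -11)
Function('Z')(Q) = 2 (Function('Z')(Q) = Mul(Rational(1, 3), 6) = 2)
Function('v')(d, W) = Add(-4, Mul(2, d)) (Function('v')(d, W) = Add(Mul(2, d), -4) = Add(-4, Mul(2, d)))
Function('G')(I, s) = -26 (Function('G')(I, s) = Add(-4, Mul(2, -11)) = Add(-4, -22) = -26)
Function('L')(c, N) = Pow(Add(-26, c), Rational(1, 2))
Pow(Add(-1482, Function('L')(-8, -28)), 2) = Pow(Add(-1482, Pow(Add(-26, -8), Rational(1, 2))), 2) = Pow(Add(-1482, Pow(-34, Rational(1, 2))), 2) = Pow(Add(-1482, Mul(I, Pow(34, Rational(1, 2)))), 2)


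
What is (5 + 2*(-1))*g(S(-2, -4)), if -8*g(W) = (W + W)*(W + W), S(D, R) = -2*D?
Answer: -24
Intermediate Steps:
g(W) = -W**2/2 (g(W) = -(W + W)*(W + W)/8 = -2*W*2*W/8 = -W**2/2)
(5 + 2*(-1))*g(S(-2, -4)) = (5 + 2*(-1))*(-(-2*(-2))**2/2) = (5 - 2)*(-1/2*4**2) = 3*(-1/2*16) = 3*(-8) = -24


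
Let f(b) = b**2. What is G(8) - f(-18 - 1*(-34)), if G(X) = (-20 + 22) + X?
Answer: -246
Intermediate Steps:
G(X) = 2 + X
G(8) - f(-18 - 1*(-34)) = (2 + 8) - (-18 - 1*(-34))**2 = 10 - (-18 + 34)**2 = 10 - 1*16**2 = 10 - 1*256 = 10 - 256 = -246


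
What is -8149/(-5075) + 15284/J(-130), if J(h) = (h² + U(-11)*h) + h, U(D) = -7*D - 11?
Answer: 71087/20475 ≈ 3.4719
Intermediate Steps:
U(D) = -11 - 7*D
J(h) = h² + 67*h (J(h) = (h² + (-11 - 7*(-11))*h) + h = (h² + (-11 + 77)*h) + h = (h² + 66*h) + h = h² + 67*h)
-8149/(-5075) + 15284/J(-130) = -8149/(-5075) + 15284/((-130*(67 - 130))) = -8149*(-1/5075) + 15284/((-130*(-63))) = 281/175 + 15284/8190 = 281/175 + 15284*(1/8190) = 281/175 + 7642/4095 = 71087/20475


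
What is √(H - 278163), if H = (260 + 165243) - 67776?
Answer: 2*I*√45109 ≈ 424.78*I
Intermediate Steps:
H = 97727 (H = 165503 - 67776 = 97727)
√(H - 278163) = √(97727 - 278163) = √(-180436) = 2*I*√45109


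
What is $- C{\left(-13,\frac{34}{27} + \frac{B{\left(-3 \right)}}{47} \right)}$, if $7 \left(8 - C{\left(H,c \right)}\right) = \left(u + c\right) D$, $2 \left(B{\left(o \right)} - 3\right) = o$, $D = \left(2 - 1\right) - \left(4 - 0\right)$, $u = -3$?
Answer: $- \frac{43039}{5922} \approx -7.2676$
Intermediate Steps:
$D = -3$ ($D = 1 - \left(4 + 0\right) = 1 - 4 = -3$)
$B{\left(o \right)} = 3 + \frac{o}{2}$
$C{\left(H,c \right)} = \frac{47}{7} + \frac{3 c}{7}$ ($C{\left(H,c \right)} = 8 - \frac{\left(-3 + c\right) \left(-3\right)}{7} = 8 - \frac{9 - 3 c}{7} = 8 + \left(- \frac{9}{7} + \frac{3 c}{7}\right) = \frac{47}{7} + \frac{3 c}{7}$)
$- C{\left(-13,\frac{34}{27} + \frac{B{\left(-3 \right)}}{47} \right)} = - (\frac{47}{7} + \frac{3 \left(\frac{34}{27} + \frac{3 + \frac{1}{2} \left(-3\right)}{47}\right)}{7}) = - (\frac{47}{7} + \frac{3 \left(34 \cdot \frac{1}{27} + \left(3 - \frac{3}{2}\right) \frac{1}{47}\right)}{7}) = - (\frac{47}{7} + \frac{3 \left(\frac{34}{27} + \frac{3}{2} \cdot \frac{1}{47}\right)}{7}) = - (\frac{47}{7} + \frac{3 \left(\frac{34}{27} + \frac{3}{94}\right)}{7}) = - (\frac{47}{7} + \frac{3}{7} \cdot \frac{3277}{2538}) = - (\frac{47}{7} + \frac{3277}{5922}) = \left(-1\right) \frac{43039}{5922} = - \frac{43039}{5922}$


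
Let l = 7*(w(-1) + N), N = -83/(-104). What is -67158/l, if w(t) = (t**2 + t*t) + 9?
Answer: -332592/409 ≈ -813.18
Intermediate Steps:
w(t) = 9 + 2*t**2 (w(t) = (t**2 + t**2) + 9 = 2*t**2 + 9 = 9 + 2*t**2)
N = 83/104 (N = -83*(-1/104) = 83/104 ≈ 0.79808)
l = 8589/104 (l = 7*((9 + 2*(-1)**2) + 83/104) = 7*((9 + 2*1) + 83/104) = 7*((9 + 2) + 83/104) = 7*(11 + 83/104) = 7*(1227/104) = 8589/104 ≈ 82.587)
-67158/l = -67158/8589/104 = -67158*104/8589 = -332592/409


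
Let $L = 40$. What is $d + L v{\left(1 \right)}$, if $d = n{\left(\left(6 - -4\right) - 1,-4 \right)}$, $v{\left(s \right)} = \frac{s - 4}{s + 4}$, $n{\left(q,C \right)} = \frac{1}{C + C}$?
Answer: $- \frac{193}{8} \approx -24.125$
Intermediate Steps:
$n{\left(q,C \right)} = \frac{1}{2 C}$
$v{\left(s \right)} = \frac{-4 + s}{4 + s}$
$d = - \frac{1}{8}$ ($d = \frac{1}{2 \left(-4\right)} = \frac{1}{2} \left(- \frac{1}{4}\right) = - \frac{1}{8} \approx -0.125$)
$d + L v{\left(1 \right)} = - \frac{1}{8} + 40 \frac{-4 + 1}{4 + 1} = - \frac{1}{8} + 40 \cdot \frac{1}{5} \left(-3\right) = - \frac{1}{8} + 40 \left(- \frac{3}{5}\right) = - \frac{1}{8} - 24 = - \frac{193}{8}$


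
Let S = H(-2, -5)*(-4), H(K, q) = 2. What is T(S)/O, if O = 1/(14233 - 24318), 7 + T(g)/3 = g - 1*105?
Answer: 3630600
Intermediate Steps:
S = -8 (S = 2*(-4) = -8)
T(g) = -336 + 3*g (T(g) = -21 + 3*(g - 1*105) = -21 + 3*(g - 105) = -21 + 3*(-105 + g) = -21 + (-315 + 3*g) = -336 + 3*g)
O = -1/10085 (O = 1/(-10085) = -1/10085 ≈ -9.9157e-5)
T(S)/O = (-336 + 3*(-8))/(-1/10085) = (-336 - 24)*(-10085) = -360*(-10085) = 3630600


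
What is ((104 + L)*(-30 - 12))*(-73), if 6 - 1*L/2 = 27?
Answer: 190092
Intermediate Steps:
L = -42 (L = 12 - 2*27 = 12 - 54 = -42)
((104 + L)*(-30 - 12))*(-73) = ((104 - 42)*(-30 - 12))*(-73) = (62*(-42))*(-73) = -2604*(-73) = 190092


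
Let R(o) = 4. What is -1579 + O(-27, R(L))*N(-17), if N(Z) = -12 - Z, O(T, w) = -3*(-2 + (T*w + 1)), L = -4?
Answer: 56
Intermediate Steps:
O(T, w) = 3 - 3*T*w (O(T, w) = -3*(-2 + (1 + T*w)) = -3*(-1 + T*w) = 3 - 3*T*w)
-1579 + O(-27, R(L))*N(-17) = -1579 + (3 - 3*(-27)*4)*(-12 - 1*(-17)) = -1579 + (3 + 324)*(-12 + 17) = -1579 + 327*5 = -1579 + 1635 = 56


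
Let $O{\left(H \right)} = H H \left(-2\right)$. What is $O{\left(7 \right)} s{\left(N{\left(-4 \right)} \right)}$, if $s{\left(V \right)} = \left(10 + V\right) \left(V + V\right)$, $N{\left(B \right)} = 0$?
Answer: $0$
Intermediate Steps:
$O{\left(H \right)} = - 2 H^{2}$ ($O{\left(H \right)} = H^{2} \left(-2\right) = - 2 H^{2}$)
$s{\left(V \right)} = 2 V \left(10 + V\right)$ ($s{\left(V \right)} = \left(10 + V\right) 2 V = 2 V \left(10 + V\right)$)
$O{\left(7 \right)} s{\left(N{\left(-4 \right)} \right)} = - 2 \cdot 7^{2} \cdot 2 \cdot 0 \left(10 + 0\right) = \left(-2\right) 49 \cdot 2 \cdot 0 \cdot 10 = \left(-98\right) 0 = 0$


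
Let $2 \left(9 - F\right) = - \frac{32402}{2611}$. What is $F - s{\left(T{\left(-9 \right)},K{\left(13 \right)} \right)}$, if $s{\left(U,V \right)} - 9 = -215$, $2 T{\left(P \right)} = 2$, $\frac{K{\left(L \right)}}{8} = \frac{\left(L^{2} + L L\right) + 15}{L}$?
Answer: $\frac{577566}{2611} \approx 221.2$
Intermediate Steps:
$K{\left(L \right)} = \frac{8 \left(15 + 2 L^{2}\right)}{L}$ ($K{\left(L \right)} = 8 \frac{\left(L^{2} + L L\right) + 15}{L} = 8 \frac{\left(L^{2} + L^{2}\right) + 15}{L} = 8 \frac{2 L^{2} + 15}{L} = 8 \frac{15 + 2 L^{2}}{L} = \frac{8 \left(15 + 2 L^{2}\right)}{L}$)
$T{\left(P \right)} = 1$ ($T{\left(P \right)} = \frac{1}{2} \cdot 2 = 1$)
$s{\left(U,V \right)} = -206$ ($s{\left(U,V \right)} = 9 - 215 = -206$)
$F = \frac{39700}{2611}$ ($F = 9 - \frac{\left(-32402\right) \frac{1}{2611}}{2} = 9 - - \frac{16201}{2611} = 9 + \frac{16201}{2611} = \frac{39700}{2611} \approx 15.205$)
$F - s{\left(T{\left(-9 \right)},K{\left(13 \right)} \right)} = \frac{39700}{2611} - -206 = \frac{39700}{2611} + 206 = \frac{577566}{2611}$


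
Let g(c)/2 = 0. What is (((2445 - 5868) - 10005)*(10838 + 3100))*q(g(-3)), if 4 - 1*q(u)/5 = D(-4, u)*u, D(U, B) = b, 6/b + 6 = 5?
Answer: -3743189280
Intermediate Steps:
b = -6 (b = 6/(-6 + 5) = 6/(-1) = 6*(-1) = -6)
g(c) = 0 (g(c) = 2*0 = 0)
D(U, B) = -6
q(u) = 20 + 30*u (q(u) = 20 - (-30)*u = 20 + 30*u)
(((2445 - 5868) - 10005)*(10838 + 3100))*q(g(-3)) = (((2445 - 5868) - 10005)*(10838 + 3100))*(20 + 30*0) = ((-3423 - 10005)*13938)*(20 + 0) = -13428*13938*20 = -187159464*20 = -3743189280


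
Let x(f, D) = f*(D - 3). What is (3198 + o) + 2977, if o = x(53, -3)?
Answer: 5857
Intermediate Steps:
x(f, D) = f*(-3 + D)
o = -318 (o = 53*(-3 - 3) = 53*(-6) = -318)
(3198 + o) + 2977 = (3198 - 318) + 2977 = 2880 + 2977 = 5857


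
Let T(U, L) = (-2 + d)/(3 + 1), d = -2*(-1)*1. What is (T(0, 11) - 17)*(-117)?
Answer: 1989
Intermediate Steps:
d = 2 (d = 2*1 = 2)
T(U, L) = 0 (T(U, L) = (-2 + 2)/(3 + 1) = 0/4 = 0*(1/4) = 0)
(T(0, 11) - 17)*(-117) = (0 - 17)*(-117) = -17*(-117) = 1989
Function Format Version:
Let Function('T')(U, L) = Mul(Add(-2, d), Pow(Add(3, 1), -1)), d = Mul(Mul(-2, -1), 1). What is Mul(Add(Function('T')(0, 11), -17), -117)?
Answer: 1989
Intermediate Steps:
d = 2 (d = Mul(2, 1) = 2)
Function('T')(U, L) = 0 (Function('T')(U, L) = Mul(Add(-2, 2), Pow(Add(3, 1), -1)) = Mul(0, Pow(4, -1)) = Mul(0, Rational(1, 4)) = 0)
Mul(Add(Function('T')(0, 11), -17), -117) = Mul(Add(0, -17), -117) = Mul(-17, -117) = 1989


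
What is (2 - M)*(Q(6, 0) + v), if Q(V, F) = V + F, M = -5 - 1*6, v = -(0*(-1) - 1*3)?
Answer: 117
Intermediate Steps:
v = 3 (v = -(0 - 3) = -1*(-3) = 3)
M = -11 (M = -5 - 6 = -11)
Q(V, F) = F + V
(2 - M)*(Q(6, 0) + v) = (2 - 1*(-11))*((0 + 6) + 3) = (2 + 11)*(6 + 3) = 13*9 = 117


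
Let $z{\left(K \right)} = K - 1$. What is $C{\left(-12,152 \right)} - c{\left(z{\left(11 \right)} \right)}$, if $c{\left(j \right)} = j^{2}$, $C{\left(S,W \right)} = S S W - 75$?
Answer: $21713$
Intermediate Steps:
$C{\left(S,W \right)} = -75 + W S^{2}$ ($C{\left(S,W \right)} = S^{2} W - 75 = W S^{2} - 75 = -75 + W S^{2}$)
$z{\left(K \right)} = -1 + K$ ($z{\left(K \right)} = K - 1 = -1 + K$)
$C{\left(-12,152 \right)} - c{\left(z{\left(11 \right)} \right)} = \left(-75 + 152 \left(-12\right)^{2}\right) - \left(-1 + 11\right)^{2} = \left(-75 + 152 \cdot 144\right) - 10^{2} = \left(-75 + 21888\right) - 100 = 21813 - 100 = 21713$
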